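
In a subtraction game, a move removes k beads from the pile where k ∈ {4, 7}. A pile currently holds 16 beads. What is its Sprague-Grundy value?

1

Grundy values for subtraction set {4, 7}:
k:     0  1  2  3  4  5  6  7  8  9 10 11 12 13 14 15 16
g(k):  0  0  0  0  1  1  1  1  2  2  2  0  0  0  0  1  1
So g(16) = 1.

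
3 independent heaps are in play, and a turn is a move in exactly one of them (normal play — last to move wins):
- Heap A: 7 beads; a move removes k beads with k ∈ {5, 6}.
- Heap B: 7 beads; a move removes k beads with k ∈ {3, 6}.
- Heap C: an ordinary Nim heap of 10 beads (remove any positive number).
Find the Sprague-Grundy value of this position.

9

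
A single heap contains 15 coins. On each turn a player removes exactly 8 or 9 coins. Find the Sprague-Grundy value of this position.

Grundy values for subtraction set {8, 9}:
k:     0  1  2  3  4  5  6  7  8  9 10 11 12 13 14 15
g(k):  0  0  0  0  0  0  0  0  1  1  1  1  1  1  1  1
So g(15) = 1.

1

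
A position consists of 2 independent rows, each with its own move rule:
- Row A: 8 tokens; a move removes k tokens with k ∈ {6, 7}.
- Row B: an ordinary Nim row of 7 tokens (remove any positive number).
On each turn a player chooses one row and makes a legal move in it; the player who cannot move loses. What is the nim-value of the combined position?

6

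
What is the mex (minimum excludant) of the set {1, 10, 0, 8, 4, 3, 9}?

2

The values 0, 1 are all present; 2 is the first non-negative integer missing from the set.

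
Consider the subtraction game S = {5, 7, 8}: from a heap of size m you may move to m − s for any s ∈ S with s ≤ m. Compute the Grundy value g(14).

0

Compute g(0), g(1), … for moves {5, 7, 8}:
k:     0  1  2  3  4  5  6  7  8  9 10 11 12 13 14
g(k):  0  0  0  0  0  1  1  1  1  1  2  2  2  0  0
So g(14) = 0.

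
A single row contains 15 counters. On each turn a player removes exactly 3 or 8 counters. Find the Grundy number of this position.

Compute g(0), g(1), … for moves {3, 8}:
k:     0  1  2  3  4  5  6  7  8  9 10 11 12 13 14 15
g(k):  0  0  0  1  1  1  0  0  2  1  1  0  0  0  1  1
So g(15) = 1.

1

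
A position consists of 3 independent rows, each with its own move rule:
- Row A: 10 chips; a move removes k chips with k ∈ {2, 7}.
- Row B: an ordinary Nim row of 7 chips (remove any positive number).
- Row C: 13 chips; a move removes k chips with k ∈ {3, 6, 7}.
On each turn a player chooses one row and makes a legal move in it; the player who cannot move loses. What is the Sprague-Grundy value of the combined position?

Build the Grundy sequence for row A with g(k) = mex{g(k−s) : s ∈ {2, 7}, s ≤ k}:
k:     0  1  2  3  4  5  6  7  8  9 10
g(k):  0  0  1  1  0  0  1  1  2  0  0
So g(10) = 0.
Row B is a plain Nim row of size 7, so its Grundy value is 7.
Build the Grundy sequence for row C with g(k) = mex{g(k−s) : s ∈ {3, 6, 7}, s ≤ k}:
g(0) = mex{} = 0
g(1) = mex{} = 0
g(2) = mex{} = 0
g(3) = mex{0} = 1
g(4) = mex{0} = 1
g(5) = mex{0} = 1
g(6) = mex{0,1} = 2
g(7) = mex{0,1} = 2
g(8) = mex{0,1} = 2
g(9) = mex{0,1,2} = 3
g(10) = mex{1,2} = 0
g(11) = mex{1,2} = 0
g(12) = mex{1,2,3} = 0
g(13) = mex{0,2} = 1
So g(13) = 1.
The value of a disjunctive sum is the nim-sum of the parts.
Combined value = 0 ⊕ 7 ⊕ 1 = 6.

6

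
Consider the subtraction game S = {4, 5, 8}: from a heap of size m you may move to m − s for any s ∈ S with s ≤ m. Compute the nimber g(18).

1

Grundy values for subtraction set {4, 5, 8}:
k:     0  1  2  3  4  5  6  7  8  9 10 11 12 13 14 15 16 17 18
g(k):  0  0  0  0  1  1  1  1  2  2  2  2  0  0  0  0  1  1  1
So g(18) = 1.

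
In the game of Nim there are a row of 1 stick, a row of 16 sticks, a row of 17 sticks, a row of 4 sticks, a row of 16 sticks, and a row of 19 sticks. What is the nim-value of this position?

7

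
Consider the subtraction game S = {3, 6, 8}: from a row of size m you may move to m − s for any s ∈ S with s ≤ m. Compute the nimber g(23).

0

Grundy values for subtraction set {3, 6, 8}:
k:     0  1  2  3  4  5  6  7  8  9 10 11 12 13 14 15 16 17 18 19 20 21 22 23
g(k):  0  0  0  1  1  1  2  2  2  3  3  0  0  0  1  1  1  2  2  2  3  3  0  0
So g(23) = 0.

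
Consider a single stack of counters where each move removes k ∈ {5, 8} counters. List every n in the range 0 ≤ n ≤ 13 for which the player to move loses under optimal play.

0, 1, 2, 3, 4, 13

Compute g(0), g(1), … for moves {5, 8}:
g(0) = mex{} = 0
g(1) = mex{} = 0
g(2) = mex{} = 0
g(3) = mex{} = 0
g(4) = mex{} = 0
g(5) = mex{0} = 1
g(6) = mex{0} = 1
g(7) = mex{0} = 1
g(8) = mex{0} = 1
g(9) = mex{0} = 1
g(10) = mex{0,1} = 2
g(11) = mex{0,1} = 2
g(12) = mex{0,1} = 2
g(13) = mex{1} = 0
The P-positions (g = 0) in 0..13 are 0, 1, 2, 3, 4, 13.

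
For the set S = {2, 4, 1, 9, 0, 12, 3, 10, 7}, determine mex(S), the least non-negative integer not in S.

5

The values 0, 1, 2, 3, 4 are all present; 5 is the first non-negative integer missing from the set.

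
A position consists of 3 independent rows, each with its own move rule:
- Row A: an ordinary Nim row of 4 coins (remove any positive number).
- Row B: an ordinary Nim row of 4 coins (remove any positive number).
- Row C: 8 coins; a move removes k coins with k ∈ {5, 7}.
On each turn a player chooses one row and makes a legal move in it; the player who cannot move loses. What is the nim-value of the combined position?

1

Row A is a plain Nim row of size 4, so its Grundy value is 4.
Row B is a plain Nim row of size 4, so its Grundy value is 4.
Build the Grundy sequence for row C with g(k) = mex{g(k−s) : s ∈ {5, 7}, s ≤ k}:
k:     0  1  2  3  4  5  6  7  8
g(k):  0  0  0  0  0  1  1  1  1
So g(8) = 1.
By the Sprague-Grundy theorem, the Grundy value of a sum of independent games is the XOR of the component values.
Combined value = 4 XOR 4 XOR 1 = 1.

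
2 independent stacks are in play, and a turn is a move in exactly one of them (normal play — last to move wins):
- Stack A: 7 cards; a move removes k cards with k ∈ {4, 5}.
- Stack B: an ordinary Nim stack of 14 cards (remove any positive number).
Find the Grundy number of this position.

For stack A, compute g(0), g(1), … with moves {4, 5}:
k:     0  1  2  3  4  5  6  7
g(k):  0  0  0  0  1  1  1  1
So g(7) = 1.
Stack B is a plain Nim stack of size 14, so its Grundy value is 14.
The value of a disjunctive sum is the nim-sum of the parts.
Combined value = 1 ⊕ 14 = 15.

15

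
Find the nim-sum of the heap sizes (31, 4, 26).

1

Compute the nim-sum pairwise:
31 ⊕ 4 = 27
27 ⊕ 26 = 1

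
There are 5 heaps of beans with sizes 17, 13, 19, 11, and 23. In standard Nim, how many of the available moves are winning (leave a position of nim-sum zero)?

3

Write each in binary and XOR column by column:
  10001  (17)
  01101  (13)
  10011  (19)
  01011  (11)
  10111  (23)
  -----
  10011  (19)
The overall nim-sum is X = 19. A heap of size p has a winning move iff p XOR X < p (reduce it to p XOR X).
  17: 17 XOR 19 = 2 < 17 — winning move (to 2).
  13: 13 XOR 19 = 30 ≥ 13 — no move.
  19: 19 XOR 19 = 0 < 19 — winning move (to 0).
  11: 11 XOR 19 = 24 ≥ 11 — no move.
  23: 23 XOR 19 = 4 < 23 — winning move (to 4).
That gives 3 winning moves.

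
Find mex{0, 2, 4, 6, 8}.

0 is in the set but 1 is not, so the mex is 1.

1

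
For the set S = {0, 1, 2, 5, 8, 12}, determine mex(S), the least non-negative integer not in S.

3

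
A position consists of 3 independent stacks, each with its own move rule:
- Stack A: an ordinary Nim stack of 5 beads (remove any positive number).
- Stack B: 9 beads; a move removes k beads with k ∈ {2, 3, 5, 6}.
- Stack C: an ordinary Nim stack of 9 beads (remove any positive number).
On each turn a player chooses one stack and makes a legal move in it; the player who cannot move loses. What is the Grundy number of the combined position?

12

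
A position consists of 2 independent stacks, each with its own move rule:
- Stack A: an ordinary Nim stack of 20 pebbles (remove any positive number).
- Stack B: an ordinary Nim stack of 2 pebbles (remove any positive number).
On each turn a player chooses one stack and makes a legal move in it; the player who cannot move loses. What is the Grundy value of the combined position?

22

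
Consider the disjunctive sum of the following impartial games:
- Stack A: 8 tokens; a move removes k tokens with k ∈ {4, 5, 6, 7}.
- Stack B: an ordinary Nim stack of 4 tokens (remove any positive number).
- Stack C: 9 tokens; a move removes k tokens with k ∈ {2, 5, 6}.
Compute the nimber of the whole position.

Build the Grundy sequence for stack A with g(k) = mex{g(k−s) : s ∈ {4, 5, 6, 7}, s ≤ k}:
g(0) = mex{} = 0
g(1) = mex{} = 0
g(2) = mex{} = 0
g(3) = mex{} = 0
g(4) = mex{0} = 1
g(5) = mex{0} = 1
g(6) = mex{0} = 1
g(7) = mex{0} = 1
g(8) = mex{0,1} = 2
So g(8) = 2.
Stack B is a plain Nim stack of size 4, so its Grundy value is 4.
Grundy values for stack C (subtraction set {2, 5, 6}):
k:     0  1  2  3  4  5  6  7  8  9
g(k):  0  0  1  1  0  2  1  3  0  2
So g(9) = 2.
The value of a disjunctive sum is the nim-sum of the parts.
Combined value = 2 XOR 4 XOR 2 = 4.

4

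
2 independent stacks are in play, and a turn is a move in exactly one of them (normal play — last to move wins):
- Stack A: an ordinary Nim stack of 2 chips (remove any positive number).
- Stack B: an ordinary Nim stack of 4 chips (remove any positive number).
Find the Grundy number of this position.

Stack A is a plain Nim stack of size 2, so its Grundy value is 2.
Stack B is a plain Nim stack of size 4, so its Grundy value is 4.
The value of a disjunctive sum is the nim-sum of the parts.
Combined value = 2 ⊕ 4 = 6.

6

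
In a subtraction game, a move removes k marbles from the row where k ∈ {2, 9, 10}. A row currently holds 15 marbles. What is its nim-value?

3

Grundy values for subtraction set {2, 9, 10}:
k:     0  1  2  3  4  5  6  7  8  9 10 11 12 13 14 15
g(k):  0  0  1  1  0  0  1  1  0  2  1  3  0  2  1  3
So g(15) = 3.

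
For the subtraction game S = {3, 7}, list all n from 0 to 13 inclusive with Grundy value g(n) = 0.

0, 1, 2, 6, 10, 11, 12

Build the Grundy sequence with g(k) = mex{g(k−s) : s ∈ {3, 7}, s ≤ k}:
k:     0  1  2  3  4  5  6  7  8  9 10 11 12 13
g(k):  0  0  0  1  1  1  0  2  2  1  0  0  0  1
The P-positions (g = 0) in 0..13 are 0, 1, 2, 6, 10, 11, 12.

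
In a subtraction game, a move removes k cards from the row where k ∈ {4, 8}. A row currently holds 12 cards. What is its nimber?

0

Compute g(0), g(1), … for moves {4, 8}:
k:     0  1  2  3  4  5  6  7  8  9 10 11 12
g(k):  0  0  0  0  1  1  1  1  2  2  2  2  0
So g(12) = 0.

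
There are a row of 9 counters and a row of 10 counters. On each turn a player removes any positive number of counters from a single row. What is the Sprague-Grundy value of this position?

3

Compute the nim-sum pairwise:
9 ^ 10 = 3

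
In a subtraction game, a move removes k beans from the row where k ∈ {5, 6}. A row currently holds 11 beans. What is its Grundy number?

0

Build the Grundy sequence with g(k) = mex{g(k−s) : s ∈ {5, 6}, s ≤ k}:
k:     0  1  2  3  4  5  6  7  8  9 10 11
g(k):  0  0  0  0  0  1  1  1  1  1  2  0
So g(11) = 0.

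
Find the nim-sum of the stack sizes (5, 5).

Nim-sum: 5 ⊕ 5 = 0.

0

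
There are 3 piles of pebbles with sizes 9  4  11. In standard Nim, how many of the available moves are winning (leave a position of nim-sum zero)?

Write each in binary and XOR column by column:
  1001  (9)
  0100  (4)
  1011  (11)
  ----
  0110  (6)
The overall nim-sum is X = 6. A pile of size p has a winning move iff p XOR X < p (reduce it to p XOR X).
  9: 9 XOR 6 = 15 ≥ 9 — no move.
  4: 4 XOR 6 = 2 < 4 — winning move (to 2).
  11: 11 XOR 6 = 13 ≥ 11 — no move.
That gives 1 winning move.

1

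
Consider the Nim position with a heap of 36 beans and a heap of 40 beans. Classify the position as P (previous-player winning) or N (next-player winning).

N-position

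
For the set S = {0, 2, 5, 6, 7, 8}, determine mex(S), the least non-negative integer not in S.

1

0 is in the set but 1 is not, so the mex is 1.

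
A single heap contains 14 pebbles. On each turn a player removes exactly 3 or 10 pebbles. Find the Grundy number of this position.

0

Build the Grundy sequence with g(k) = mex{g(k−s) : s ∈ {3, 10}, s ≤ k}:
k:     0  1  2  3  4  5  6  7  8  9 10 11 12 13 14
g(k):  0  0  0  1  1  1  0  0  0  1  1  1  2  0  0
So g(14) = 0.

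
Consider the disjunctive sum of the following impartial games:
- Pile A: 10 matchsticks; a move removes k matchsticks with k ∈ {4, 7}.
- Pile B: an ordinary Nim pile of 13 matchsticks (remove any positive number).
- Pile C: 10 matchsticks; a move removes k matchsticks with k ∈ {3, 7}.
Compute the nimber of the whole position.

15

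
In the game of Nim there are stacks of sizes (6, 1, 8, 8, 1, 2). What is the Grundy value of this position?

4

Compute the nim-sum pairwise:
6 ^ 1 = 7
7 ^ 8 = 15
15 ^ 8 = 7
7 ^ 1 = 6
6 ^ 2 = 4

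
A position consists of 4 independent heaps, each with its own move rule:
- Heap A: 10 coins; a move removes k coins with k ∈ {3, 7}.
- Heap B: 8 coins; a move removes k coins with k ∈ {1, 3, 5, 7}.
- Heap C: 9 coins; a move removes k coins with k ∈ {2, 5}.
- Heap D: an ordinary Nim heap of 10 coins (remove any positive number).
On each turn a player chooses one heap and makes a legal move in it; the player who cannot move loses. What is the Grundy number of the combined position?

11

Build the Grundy sequence for heap A with g(k) = mex{g(k−s) : s ∈ {3, 7}, s ≤ k}:
g(0) = mex{} = 0
g(1) = mex{} = 0
g(2) = mex{} = 0
g(3) = mex{0} = 1
g(4) = mex{0} = 1
g(5) = mex{0} = 1
g(6) = mex{1} = 0
g(7) = mex{0,1} = 2
g(8) = mex{0,1} = 2
g(9) = mex{0} = 1
g(10) = mex{1,2} = 0
So g(10) = 0.
Build the Grundy sequence for heap B with g(k) = mex{g(k−s) : s ∈ {1, 3, 5, 7}, s ≤ k}:
g(0) = mex{} = 0
g(1) = mex{0} = 1
g(2) = mex{1} = 0
g(3) = mex{0} = 1
g(4) = mex{1} = 0
g(5) = mex{0} = 1
g(6) = mex{1} = 0
g(7) = mex{0} = 1
g(8) = mex{1} = 0
So g(8) = 0.
Build the Grundy sequence for heap C with g(k) = mex{g(k−s) : s ∈ {2, 5}, s ≤ k}:
g(0) = mex{} = 0
g(1) = mex{} = 0
g(2) = mex{0} = 1
g(3) = mex{0} = 1
g(4) = mex{1} = 0
g(5) = mex{0,1} = 2
g(6) = mex{0} = 1
g(7) = mex{1,2} = 0
g(8) = mex{1} = 0
g(9) = mex{0} = 1
So g(9) = 1.
Heap D is a plain Nim heap of size 10, so its Grundy value is 10.
By the Sprague-Grundy theorem, the Grundy value of a sum of independent games is the XOR of the component values.
Combined value = 0 XOR 0 XOR 1 XOR 10 = 11.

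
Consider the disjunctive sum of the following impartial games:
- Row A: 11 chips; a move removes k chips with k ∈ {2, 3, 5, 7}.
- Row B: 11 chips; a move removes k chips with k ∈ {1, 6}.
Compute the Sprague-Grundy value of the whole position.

Grundy values for row A (subtraction set {2, 3, 5, 7}):
g(0) = mex{} = 0
g(1) = mex{} = 0
g(2) = mex{0} = 1
g(3) = mex{0} = 1
g(4) = mex{0,1} = 2
g(5) = mex{0,1} = 2
g(6) = mex{0,1,2} = 3
g(7) = mex{0,1,2} = 3
g(8) = mex{0,1,2,3} = 4
g(9) = mex{1,2,3} = 0
g(10) = mex{1,2,3,4} = 0
g(11) = mex{0,2,3,4} = 1
So g(11) = 1.
Build the Grundy sequence for row B with g(k) = mex{g(k−s) : s ∈ {1, 6}, s ≤ k}:
g(0) = mex{} = 0
g(1) = mex{0} = 1
g(2) = mex{1} = 0
g(3) = mex{0} = 1
g(4) = mex{1} = 0
g(5) = mex{0} = 1
g(6) = mex{0,1} = 2
g(7) = mex{1,2} = 0
g(8) = mex{0} = 1
g(9) = mex{1} = 0
g(10) = mex{0} = 1
g(11) = mex{1} = 0
So g(11) = 0.
The value of a disjunctive sum is the nim-sum of the parts.
Combined value = 1 XOR 0 = 1.

1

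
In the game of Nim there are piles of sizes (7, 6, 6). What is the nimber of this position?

7

Write each in binary and XOR column by column:
  111  (7)
  110  (6)
  110  (6)
  ---
  111  (7)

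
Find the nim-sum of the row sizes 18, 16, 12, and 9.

Nim-sum: 18 ^ 16 ^ 12 ^ 9 = 7.

7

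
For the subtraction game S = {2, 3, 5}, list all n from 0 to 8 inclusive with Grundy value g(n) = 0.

Build the Grundy sequence with g(k) = mex{g(k−s) : s ∈ {2, 3, 5}, s ≤ k}:
g(0) = mex{} = 0
g(1) = mex{} = 0
g(2) = mex{0} = 1
g(3) = mex{0} = 1
g(4) = mex{0,1} = 2
g(5) = mex{0,1} = 2
g(6) = mex{0,1,2} = 3
g(7) = mex{1,2} = 0
g(8) = mex{1,2,3} = 0
The P-positions (g = 0) in 0..8 are 0, 1, 7, 8.

0, 1, 7, 8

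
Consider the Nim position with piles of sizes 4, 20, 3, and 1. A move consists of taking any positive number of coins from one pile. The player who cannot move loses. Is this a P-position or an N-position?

N-position

Bitwise XOR of the heap sizes:
  00100  (4)
  10100  (20)
  00011  (3)
  00001  (1)
  -----
  10010  (18)
The nim-sum is 18 ≠ 0, so this is an N-position: the player to move can win.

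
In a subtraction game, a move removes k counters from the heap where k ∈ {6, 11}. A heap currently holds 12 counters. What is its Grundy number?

2

Compute g(0), g(1), … for moves {6, 11}:
k:     0  1  2  3  4  5  6  7  8  9 10 11 12
g(k):  0  0  0  0  0  0  1  1  1  1  1  1  2
So g(12) = 2.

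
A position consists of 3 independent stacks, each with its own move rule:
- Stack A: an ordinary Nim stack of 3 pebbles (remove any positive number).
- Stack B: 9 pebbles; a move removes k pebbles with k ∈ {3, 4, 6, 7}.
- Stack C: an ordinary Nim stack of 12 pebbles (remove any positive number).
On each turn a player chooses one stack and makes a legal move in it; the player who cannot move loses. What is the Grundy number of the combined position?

Stack A is a plain Nim stack of size 3, so its Grundy value is 3.
Build the Grundy sequence for stack B with g(k) = mex{g(k−s) : s ∈ {3, 4, 6, 7}, s ≤ k}:
g(0) = mex{} = 0
g(1) = mex{} = 0
g(2) = mex{} = 0
g(3) = mex{0} = 1
g(4) = mex{0} = 1
g(5) = mex{0} = 1
g(6) = mex{0,1} = 2
g(7) = mex{0,1} = 2
g(8) = mex{0,1} = 2
g(9) = mex{0,1,2} = 3
So g(9) = 3.
Stack C is a plain Nim stack of size 12, so its Grundy value is 12.
The value of a disjunctive sum is the nim-sum of the parts.
Combined value = 3 XOR 3 XOR 12 = 12.

12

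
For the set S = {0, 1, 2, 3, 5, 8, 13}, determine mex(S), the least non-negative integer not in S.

4

The values 0, 1, 2, 3 are all present; 4 is the first non-negative integer missing from the set.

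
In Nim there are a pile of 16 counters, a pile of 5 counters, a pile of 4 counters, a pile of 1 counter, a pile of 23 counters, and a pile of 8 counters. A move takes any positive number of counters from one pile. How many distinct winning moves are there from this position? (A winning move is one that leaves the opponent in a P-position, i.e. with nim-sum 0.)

1

Compute the nim-sum pairwise:
16 ^ 5 = 21
21 ^ 4 = 17
17 ^ 1 = 16
16 ^ 23 = 7
7 ^ 8 = 15
The overall nim-sum is X = 15. A pile of size p has a winning move iff p XOR X < p (reduce it to p XOR X).
  16: 16 XOR 15 = 31 ≥ 16 — no move.
  5: 5 XOR 15 = 10 ≥ 5 — no move.
  4: 4 XOR 15 = 11 ≥ 4 — no move.
  1: 1 XOR 15 = 14 ≥ 1 — no move.
  23: 23 XOR 15 = 24 ≥ 23 — no move.
  8: 8 XOR 15 = 7 < 8 — winning move (to 7).
That gives 1 winning move.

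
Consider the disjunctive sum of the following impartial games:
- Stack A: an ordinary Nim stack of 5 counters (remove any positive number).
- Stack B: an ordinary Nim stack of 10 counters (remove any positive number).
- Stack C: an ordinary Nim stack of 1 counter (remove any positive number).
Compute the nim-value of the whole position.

14

Stack A is a plain Nim stack of size 5, so its Grundy value is 5.
Stack B is a plain Nim stack of size 10, so its Grundy value is 10.
Stack C is a plain Nim stack of size 1, so its Grundy value is 1.
The value of a disjunctive sum is the nim-sum of the parts.
Combined value = 5 ⊕ 10 ⊕ 1 = 14.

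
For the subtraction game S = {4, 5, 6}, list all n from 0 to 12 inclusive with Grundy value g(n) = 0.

0, 1, 2, 3, 10, 11, 12

Build the Grundy sequence with g(k) = mex{g(k−s) : s ∈ {4, 5, 6}, s ≤ k}:
k:     0  1  2  3  4  5  6  7  8  9 10 11 12
g(k):  0  0  0  0  1  1  1  1  2  2  0  0  0
The P-positions (g = 0) in 0..12 are 0, 1, 2, 3, 10, 11, 12.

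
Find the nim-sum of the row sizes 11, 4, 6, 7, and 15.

Compute the nim-sum pairwise:
11 XOR 4 = 15
15 XOR 6 = 9
9 XOR 7 = 14
14 XOR 15 = 1

1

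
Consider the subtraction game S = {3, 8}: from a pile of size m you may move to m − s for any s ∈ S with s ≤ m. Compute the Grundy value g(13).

Grundy values for subtraction set {3, 8}:
g(0) = mex{} = 0
g(1) = mex{} = 0
g(2) = mex{} = 0
g(3) = mex{0} = 1
g(4) = mex{0} = 1
g(5) = mex{0} = 1
g(6) = mex{1} = 0
g(7) = mex{1} = 0
g(8) = mex{0,1} = 2
g(9) = mex{0} = 1
g(10) = mex{0} = 1
g(11) = mex{1,2} = 0
g(12) = mex{1} = 0
g(13) = mex{1} = 0
So g(13) = 0.

0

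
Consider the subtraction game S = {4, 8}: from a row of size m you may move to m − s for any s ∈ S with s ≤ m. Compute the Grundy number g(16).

1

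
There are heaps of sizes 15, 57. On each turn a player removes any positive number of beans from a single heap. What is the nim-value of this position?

54

Compute the nim-sum pairwise:
15 ⊕ 57 = 54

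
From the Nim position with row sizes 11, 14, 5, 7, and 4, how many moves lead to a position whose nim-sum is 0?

In binary:
  1011  (11)
  1110  (14)
  0101  (5)
  0111  (7)
  0100  (4)
  ----
  0011  (3)
The overall nim-sum is X = 3. A row of size p has a winning move iff p XOR X < p (reduce it to p XOR X).
  11: 11 XOR 3 = 8 < 11 — winning move (to 8).
  14: 14 XOR 3 = 13 < 14 — winning move (to 13).
  5: 5 XOR 3 = 6 ≥ 5 — no move.
  7: 7 XOR 3 = 4 < 7 — winning move (to 4).
  4: 4 XOR 3 = 7 ≥ 4 — no move.
That gives 3 winning moves.

3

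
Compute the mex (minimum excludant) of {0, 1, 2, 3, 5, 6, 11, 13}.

The values 0, 1, 2, 3 are all present; 4 is the first non-negative integer missing from the set.

4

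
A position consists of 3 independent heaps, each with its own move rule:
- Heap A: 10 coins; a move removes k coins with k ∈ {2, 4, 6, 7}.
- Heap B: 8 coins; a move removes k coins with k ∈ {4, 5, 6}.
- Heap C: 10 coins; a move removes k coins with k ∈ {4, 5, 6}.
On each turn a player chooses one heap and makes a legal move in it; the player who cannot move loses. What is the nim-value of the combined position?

2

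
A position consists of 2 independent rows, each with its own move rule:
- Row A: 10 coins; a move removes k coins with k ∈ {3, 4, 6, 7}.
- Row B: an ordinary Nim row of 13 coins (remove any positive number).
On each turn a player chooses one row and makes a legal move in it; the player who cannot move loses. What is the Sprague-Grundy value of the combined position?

Build the Grundy sequence for row A with g(k) = mex{g(k−s) : s ∈ {3, 4, 6, 7}, s ≤ k}:
k:     0  1  2  3  4  5  6  7  8  9 10
g(k):  0  0  0  1  1  1  2  2  2  3  0
So g(10) = 0.
Row B is a plain Nim row of size 13, so its Grundy value is 13.
By the Sprague-Grundy theorem, the Grundy value of a sum of independent games is the XOR of the component values.
Combined value = 0 ⊕ 13 = 13.

13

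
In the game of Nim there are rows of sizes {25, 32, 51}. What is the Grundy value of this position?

10

Nim-sum: 25 XOR 32 XOR 51 = 10.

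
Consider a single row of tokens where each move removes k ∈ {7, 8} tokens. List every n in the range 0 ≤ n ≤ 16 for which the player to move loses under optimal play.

Compute g(0), g(1), … for moves {7, 8}:
k:     0  1  2  3  4  5  6  7  8  9 10 11 12 13 14 15 16
g(k):  0  0  0  0  0  0  0  1  1  1  1  1  1  1  2  0  0
The P-positions (g = 0) in 0..16 are 0, 1, 2, 3, 4, 5, 6, 15, 16.

0, 1, 2, 3, 4, 5, 6, 15, 16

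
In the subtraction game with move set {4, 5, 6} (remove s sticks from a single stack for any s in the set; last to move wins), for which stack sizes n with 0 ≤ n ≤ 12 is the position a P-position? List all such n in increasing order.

0, 1, 2, 3, 10, 11, 12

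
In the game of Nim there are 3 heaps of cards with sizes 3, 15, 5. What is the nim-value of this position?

9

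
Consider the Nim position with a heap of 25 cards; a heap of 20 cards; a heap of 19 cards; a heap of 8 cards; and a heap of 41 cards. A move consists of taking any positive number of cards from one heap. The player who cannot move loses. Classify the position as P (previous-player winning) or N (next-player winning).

N-position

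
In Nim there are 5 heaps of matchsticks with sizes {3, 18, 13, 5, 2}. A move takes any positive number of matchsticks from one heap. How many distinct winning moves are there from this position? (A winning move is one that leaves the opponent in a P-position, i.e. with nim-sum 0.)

1

In binary:
  00011  (3)
  10010  (18)
  01101  (13)
  00101  (5)
  00010  (2)
  -----
  11011  (27)
The overall nim-sum is X = 27. A heap of size p has a winning move iff p XOR X < p (reduce it to p XOR X).
  3: 3 XOR 27 = 24 ≥ 3 — no move.
  18: 18 XOR 27 = 9 < 18 — winning move (to 9).
  13: 13 XOR 27 = 22 ≥ 13 — no move.
  5: 5 XOR 27 = 30 ≥ 5 — no move.
  2: 2 XOR 27 = 25 ≥ 2 — no move.
That gives 1 winning move.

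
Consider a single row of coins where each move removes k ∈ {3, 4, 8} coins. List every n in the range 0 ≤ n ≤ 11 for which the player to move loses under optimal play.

0, 1, 2, 7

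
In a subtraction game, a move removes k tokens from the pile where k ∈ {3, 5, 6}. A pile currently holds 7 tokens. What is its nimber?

2

Build the Grundy sequence with g(k) = mex{g(k−s) : s ∈ {3, 5, 6}, s ≤ k}:
g(0) = mex{} = 0
g(1) = mex{} = 0
g(2) = mex{} = 0
g(3) = mex{0} = 1
g(4) = mex{0} = 1
g(5) = mex{0} = 1
g(6) = mex{0,1} = 2
g(7) = mex{0,1} = 2
So g(7) = 2.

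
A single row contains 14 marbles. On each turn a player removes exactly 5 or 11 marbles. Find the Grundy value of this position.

2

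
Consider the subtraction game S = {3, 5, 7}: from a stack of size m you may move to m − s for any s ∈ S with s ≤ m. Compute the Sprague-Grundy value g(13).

Compute g(0), g(1), … for moves {3, 5, 7}:
g(0) = mex{} = 0
g(1) = mex{} = 0
g(2) = mex{} = 0
g(3) = mex{0} = 1
g(4) = mex{0} = 1
g(5) = mex{0} = 1
g(6) = mex{0,1} = 2
g(7) = mex{0,1} = 2
g(8) = mex{0,1} = 2
g(9) = mex{0,1,2} = 3
g(10) = mex{1,2} = 0
g(11) = mex{1,2} = 0
g(12) = mex{1,2,3} = 0
g(13) = mex{0,2} = 1
So g(13) = 1.

1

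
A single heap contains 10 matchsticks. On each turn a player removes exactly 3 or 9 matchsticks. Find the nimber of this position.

Grundy values for subtraction set {3, 9}:
g(0) = mex{} = 0
g(1) = mex{} = 0
g(2) = mex{} = 0
g(3) = mex{0} = 1
g(4) = mex{0} = 1
g(5) = mex{0} = 1
g(6) = mex{1} = 0
g(7) = mex{1} = 0
g(8) = mex{1} = 0
g(9) = mex{0} = 1
g(10) = mex{0} = 1
So g(10) = 1.

1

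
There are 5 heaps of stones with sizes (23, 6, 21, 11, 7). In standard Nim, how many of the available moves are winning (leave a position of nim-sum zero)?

Compute the nim-sum pairwise:
23 XOR 6 = 17
17 XOR 21 = 4
4 XOR 11 = 15
15 XOR 7 = 8
The overall nim-sum is X = 8. A heap of size p has a winning move iff p XOR X < p (reduce it to p XOR X).
  23: 23 XOR 8 = 31 ≥ 23 — no move.
  6: 6 XOR 8 = 14 ≥ 6 — no move.
  21: 21 XOR 8 = 29 ≥ 21 — no move.
  11: 11 XOR 8 = 3 < 11 — winning move (to 3).
  7: 7 XOR 8 = 15 ≥ 7 — no move.
That gives 1 winning move.

1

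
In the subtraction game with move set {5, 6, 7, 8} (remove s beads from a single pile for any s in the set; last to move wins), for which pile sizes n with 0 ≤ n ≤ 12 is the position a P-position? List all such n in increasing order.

Compute g(0), g(1), … for moves {5, 6, 7, 8}:
g(0) = mex{} = 0
g(1) = mex{} = 0
g(2) = mex{} = 0
g(3) = mex{} = 0
g(4) = mex{} = 0
g(5) = mex{0} = 1
g(6) = mex{0} = 1
g(7) = mex{0} = 1
g(8) = mex{0} = 1
g(9) = mex{0} = 1
g(10) = mex{0,1} = 2
g(11) = mex{0,1} = 2
g(12) = mex{0,1} = 2
The P-positions (g = 0) in 0..12 are 0, 1, 2, 3, 4.

0, 1, 2, 3, 4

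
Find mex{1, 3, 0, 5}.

2

The values 0, 1 are all present; 2 is the first non-negative integer missing from the set.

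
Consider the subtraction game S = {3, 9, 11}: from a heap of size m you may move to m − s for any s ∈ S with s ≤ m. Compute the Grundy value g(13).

Compute g(0), g(1), … for moves {3, 9, 11}:
g(0) = mex{} = 0
g(1) = mex{} = 0
g(2) = mex{} = 0
g(3) = mex{0} = 1
g(4) = mex{0} = 1
g(5) = mex{0} = 1
g(6) = mex{1} = 0
g(7) = mex{1} = 0
g(8) = mex{1} = 0
g(9) = mex{0} = 1
g(10) = mex{0} = 1
g(11) = mex{0} = 1
g(12) = mex{0,1} = 2
g(13) = mex{0,1} = 2
So g(13) = 2.

2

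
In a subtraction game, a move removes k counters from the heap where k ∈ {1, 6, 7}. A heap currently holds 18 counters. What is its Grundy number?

Grundy values for subtraction set {1, 6, 7}:
k:     0  1  2  3  4  5  6  7  8  9 10 11 12 13 14 15 16 17 18
g(k):  0  1  0  1  0  1  2  3  2  3  2  3  0  1  0  1  0  1  2
So g(18) = 2.

2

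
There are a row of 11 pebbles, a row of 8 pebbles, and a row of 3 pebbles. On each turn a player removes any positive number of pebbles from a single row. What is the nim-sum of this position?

Nim-sum: 11 ^ 8 ^ 3 = 0.

0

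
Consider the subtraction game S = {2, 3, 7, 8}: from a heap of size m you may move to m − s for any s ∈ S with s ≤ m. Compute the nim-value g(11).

0

Grundy values for subtraction set {2, 3, 7, 8}:
g(0) = mex{} = 0
g(1) = mex{} = 0
g(2) = mex{0} = 1
g(3) = mex{0} = 1
g(4) = mex{0,1} = 2
g(5) = mex{1} = 0
g(6) = mex{1,2} = 0
g(7) = mex{0,2} = 1
g(8) = mex{0} = 1
g(9) = mex{0,1} = 2
g(10) = mex{1} = 0
g(11) = mex{1,2} = 0
So g(11) = 0.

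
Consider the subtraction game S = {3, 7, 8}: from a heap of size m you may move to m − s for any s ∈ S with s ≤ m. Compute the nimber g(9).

1

Grundy values for subtraction set {3, 7, 8}:
k:     0  1  2  3  4  5  6  7  8  9
g(k):  0  0  0  1  1  1  0  2  2  1
So g(9) = 1.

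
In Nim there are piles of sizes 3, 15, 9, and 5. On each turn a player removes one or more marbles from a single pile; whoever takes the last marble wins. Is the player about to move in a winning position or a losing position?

Losing position

Compute the nim-sum pairwise:
3 XOR 15 = 12
12 XOR 9 = 5
5 XOR 5 = 0
The nim-sum is 0, so this is a P-position: the player to move is in a losing position under optimal play.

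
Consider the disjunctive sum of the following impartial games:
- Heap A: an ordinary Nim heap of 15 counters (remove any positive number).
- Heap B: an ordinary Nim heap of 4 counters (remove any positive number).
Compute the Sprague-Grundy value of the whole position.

11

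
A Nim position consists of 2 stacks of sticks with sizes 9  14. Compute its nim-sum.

Compute the nim-sum pairwise:
9 ^ 14 = 7

7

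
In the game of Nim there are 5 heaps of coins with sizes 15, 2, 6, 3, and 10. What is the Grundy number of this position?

2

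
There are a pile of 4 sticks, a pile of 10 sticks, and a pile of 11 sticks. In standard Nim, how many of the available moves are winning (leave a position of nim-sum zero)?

1

Nim-sum: 4 XOR 10 XOR 11 = 5.
The overall nim-sum is X = 5. A pile of size p has a winning move iff p XOR X < p (reduce it to p XOR X).
  4: 4 XOR 5 = 1 < 4 — winning move (to 1).
  10: 10 XOR 5 = 15 ≥ 10 — no move.
  11: 11 XOR 5 = 14 ≥ 11 — no move.
That gives 1 winning move.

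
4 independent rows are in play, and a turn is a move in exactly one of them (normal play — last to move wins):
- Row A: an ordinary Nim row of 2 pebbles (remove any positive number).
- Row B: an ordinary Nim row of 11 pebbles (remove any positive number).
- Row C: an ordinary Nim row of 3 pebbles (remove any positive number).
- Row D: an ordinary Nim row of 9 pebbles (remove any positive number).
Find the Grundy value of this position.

Row A is a plain Nim row of size 2, so its Grundy value is 2.
Row B is a plain Nim row of size 11, so its Grundy value is 11.
Row C is a plain Nim row of size 3, so its Grundy value is 3.
Row D is a plain Nim row of size 9, so its Grundy value is 9.
The value of a disjunctive sum is the nim-sum of the parts.
Combined value = 2 XOR 11 XOR 3 XOR 9 = 3.

3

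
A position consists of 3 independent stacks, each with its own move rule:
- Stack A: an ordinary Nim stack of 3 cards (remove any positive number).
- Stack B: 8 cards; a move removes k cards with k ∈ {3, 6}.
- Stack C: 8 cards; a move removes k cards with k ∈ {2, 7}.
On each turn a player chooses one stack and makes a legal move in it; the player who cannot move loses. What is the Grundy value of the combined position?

3

Stack A is a plain Nim stack of size 3, so its Grundy value is 3.
Grundy values for stack B (subtraction set {3, 6}):
g(0) = mex{} = 0
g(1) = mex{} = 0
g(2) = mex{} = 0
g(3) = mex{0} = 1
g(4) = mex{0} = 1
g(5) = mex{0} = 1
g(6) = mex{0,1} = 2
g(7) = mex{0,1} = 2
g(8) = mex{0,1} = 2
So g(8) = 2.
Grundy values for stack C (subtraction set {2, 7}):
g(0) = mex{} = 0
g(1) = mex{} = 0
g(2) = mex{0} = 1
g(3) = mex{0} = 1
g(4) = mex{1} = 0
g(5) = mex{1} = 0
g(6) = mex{0} = 1
g(7) = mex{0} = 1
g(8) = mex{0,1} = 2
So g(8) = 2.
The value of a disjunctive sum is the nim-sum of the parts.
Combined value = 3 ⊕ 2 ⊕ 2 = 3.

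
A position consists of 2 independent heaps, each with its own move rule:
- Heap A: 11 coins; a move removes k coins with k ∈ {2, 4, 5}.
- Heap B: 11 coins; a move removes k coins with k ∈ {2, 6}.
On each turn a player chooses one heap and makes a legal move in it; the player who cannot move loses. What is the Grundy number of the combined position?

3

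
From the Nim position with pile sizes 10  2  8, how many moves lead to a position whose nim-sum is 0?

Write each in binary and XOR column by column:
  1010  (10)
  0010  (2)
  1000  (8)
  ----
  0000  (0)
The nim-sum is already 0, so every move leaves a nonzero nim-sum — there are no winning moves.

0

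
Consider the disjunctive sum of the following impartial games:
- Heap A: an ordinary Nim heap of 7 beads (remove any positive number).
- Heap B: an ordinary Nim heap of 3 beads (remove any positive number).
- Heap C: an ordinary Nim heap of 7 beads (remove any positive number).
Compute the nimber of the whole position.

3

Heap A is a plain Nim heap of size 7, so its Grundy value is 7.
Heap B is a plain Nim heap of size 3, so its Grundy value is 3.
Heap C is a plain Nim heap of size 7, so its Grundy value is 7.
The value of a disjunctive sum is the nim-sum of the parts.
Combined value = 7 XOR 3 XOR 7 = 3.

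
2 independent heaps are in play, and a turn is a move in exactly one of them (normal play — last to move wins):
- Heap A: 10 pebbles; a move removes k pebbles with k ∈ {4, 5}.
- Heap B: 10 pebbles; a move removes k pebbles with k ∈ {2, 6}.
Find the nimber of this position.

1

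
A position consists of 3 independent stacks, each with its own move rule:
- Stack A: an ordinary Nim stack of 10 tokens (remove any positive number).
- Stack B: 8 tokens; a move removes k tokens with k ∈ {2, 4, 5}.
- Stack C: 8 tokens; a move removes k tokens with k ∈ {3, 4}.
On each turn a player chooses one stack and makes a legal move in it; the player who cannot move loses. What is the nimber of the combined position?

10

Stack A is a plain Nim stack of size 10, so its Grundy value is 10.
Build the Grundy sequence for stack B with g(k) = mex{g(k−s) : s ∈ {2, 4, 5}, s ≤ k}:
g(0) = mex{} = 0
g(1) = mex{} = 0
g(2) = mex{0} = 1
g(3) = mex{0} = 1
g(4) = mex{0,1} = 2
g(5) = mex{0,1} = 2
g(6) = mex{0,1,2} = 3
g(7) = mex{1,2} = 0
g(8) = mex{1,2,3} = 0
So g(8) = 0.
Build the Grundy sequence for stack C with g(k) = mex{g(k−s) : s ∈ {3, 4}, s ≤ k}:
k:     0  1  2  3  4  5  6  7  8
g(k):  0  0  0  1  1  1  2  0  0
So g(8) = 0.
The value of a disjunctive sum is the nim-sum of the parts.
Combined value = 10 XOR 0 XOR 0 = 10.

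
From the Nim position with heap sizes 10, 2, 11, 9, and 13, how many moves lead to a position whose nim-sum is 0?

1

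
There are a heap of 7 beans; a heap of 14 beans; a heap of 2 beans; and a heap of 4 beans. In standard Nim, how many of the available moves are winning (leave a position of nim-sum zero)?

Compute the nim-sum pairwise:
7 ^ 14 = 9
9 ^ 2 = 11
11 ^ 4 = 15
The overall nim-sum is X = 15. A heap of size p has a winning move iff p XOR X < p (reduce it to p XOR X).
  7: 7 XOR 15 = 8 ≥ 7 — no move.
  14: 14 XOR 15 = 1 < 14 — winning move (to 1).
  2: 2 XOR 15 = 13 ≥ 2 — no move.
  4: 4 XOR 15 = 11 ≥ 4 — no move.
That gives 1 winning move.

1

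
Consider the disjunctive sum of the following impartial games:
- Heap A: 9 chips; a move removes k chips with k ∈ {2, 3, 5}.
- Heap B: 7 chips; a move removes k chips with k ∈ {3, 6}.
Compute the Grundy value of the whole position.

Grundy values for heap A (subtraction set {2, 3, 5}):
k:     0  1  2  3  4  5  6  7  8  9
g(k):  0  0  1  1  2  2  3  0  0  1
So g(9) = 1.
Build the Grundy sequence for heap B with g(k) = mex{g(k−s) : s ∈ {3, 6}, s ≤ k}:
k:     0  1  2  3  4  5  6  7
g(k):  0  0  0  1  1  1  2  2
So g(7) = 2.
By the Sprague-Grundy theorem, the Grundy value of a sum of independent games is the XOR of the component values.
Combined value = 1 ⊕ 2 = 3.

3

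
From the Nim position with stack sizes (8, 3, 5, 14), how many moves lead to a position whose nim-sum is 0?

0

Nim-sum: 8 XOR 3 XOR 5 XOR 14 = 0.
The nim-sum is already 0, so every move leaves a nonzero nim-sum — there are no winning moves.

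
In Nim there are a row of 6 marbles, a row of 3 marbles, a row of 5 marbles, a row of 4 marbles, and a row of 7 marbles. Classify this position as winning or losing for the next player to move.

Nim-sum: 6 ^ 3 ^ 5 ^ 4 ^ 7 = 3.
The nim-sum is 3 ≠ 0, so this is an N-position: the player to move can win.

Winning position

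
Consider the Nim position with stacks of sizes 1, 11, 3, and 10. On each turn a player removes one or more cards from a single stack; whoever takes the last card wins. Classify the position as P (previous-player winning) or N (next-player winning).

N-position

Nim-sum: 1 ^ 11 ^ 3 ^ 10 = 3.
The nim-sum is 3 ≠ 0, so this is an N-position: the player to move can win.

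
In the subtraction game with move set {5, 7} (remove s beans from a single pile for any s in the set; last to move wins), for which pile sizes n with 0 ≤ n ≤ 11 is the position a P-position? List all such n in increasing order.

Compute g(0), g(1), … for moves {5, 7}:
k:     0  1  2  3  4  5  6  7  8  9 10 11
g(k):  0  0  0  0  0  1  1  1  1  1  2  2
The P-positions (g = 0) in 0..11 are 0, 1, 2, 3, 4.

0, 1, 2, 3, 4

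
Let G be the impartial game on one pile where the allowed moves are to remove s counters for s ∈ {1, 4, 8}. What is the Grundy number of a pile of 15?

Build the Grundy sequence with g(k) = mex{g(k−s) : s ∈ {1, 4, 8}, s ≤ k}:
k:     0  1  2  3  4  5  6  7  8  9 10 11 12 13 14 15
g(k):  0  1  0  1  2  0  1  0  1  2  3  2  0  1  0  1
So g(15) = 1.

1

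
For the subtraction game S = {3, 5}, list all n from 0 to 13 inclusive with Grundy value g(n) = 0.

Grundy values for subtraction set {3, 5}:
k:     0  1  2  3  4  5  6  7  8  9 10 11 12 13
g(k):  0  0  0  1  1  1  2  2  0  0  0  1  1  1
The P-positions (g = 0) in 0..13 are 0, 1, 2, 8, 9, 10.

0, 1, 2, 8, 9, 10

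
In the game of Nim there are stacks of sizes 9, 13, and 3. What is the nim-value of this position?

7

Compute the nim-sum pairwise:
9 XOR 13 = 4
4 XOR 3 = 7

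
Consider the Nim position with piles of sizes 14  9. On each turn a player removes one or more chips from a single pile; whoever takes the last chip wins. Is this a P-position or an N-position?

N-position

Compute the nim-sum pairwise:
14 ^ 9 = 7
The nim-sum is 7 ≠ 0, so this is an N-position: the player to move can win.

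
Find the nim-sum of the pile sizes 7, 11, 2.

Compute the nim-sum pairwise:
7 ^ 11 = 12
12 ^ 2 = 14

14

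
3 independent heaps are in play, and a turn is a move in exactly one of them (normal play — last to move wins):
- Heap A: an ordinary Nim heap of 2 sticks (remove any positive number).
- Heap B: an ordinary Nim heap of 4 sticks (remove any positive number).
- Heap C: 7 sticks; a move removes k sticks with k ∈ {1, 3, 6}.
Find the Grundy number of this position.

5

Heap A is a plain Nim heap of size 2, so its Grundy value is 2.
Heap B is a plain Nim heap of size 4, so its Grundy value is 4.
Build the Grundy sequence for heap C with g(k) = mex{g(k−s) : s ∈ {1, 3, 6}, s ≤ k}:
k:     0  1  2  3  4  5  6  7
g(k):  0  1  0  1  0  1  2  3
So g(7) = 3.
By the Sprague-Grundy theorem, the Grundy value of a sum of independent games is the XOR of the component values.
Combined value = 2 ⊕ 4 ⊕ 3 = 5.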